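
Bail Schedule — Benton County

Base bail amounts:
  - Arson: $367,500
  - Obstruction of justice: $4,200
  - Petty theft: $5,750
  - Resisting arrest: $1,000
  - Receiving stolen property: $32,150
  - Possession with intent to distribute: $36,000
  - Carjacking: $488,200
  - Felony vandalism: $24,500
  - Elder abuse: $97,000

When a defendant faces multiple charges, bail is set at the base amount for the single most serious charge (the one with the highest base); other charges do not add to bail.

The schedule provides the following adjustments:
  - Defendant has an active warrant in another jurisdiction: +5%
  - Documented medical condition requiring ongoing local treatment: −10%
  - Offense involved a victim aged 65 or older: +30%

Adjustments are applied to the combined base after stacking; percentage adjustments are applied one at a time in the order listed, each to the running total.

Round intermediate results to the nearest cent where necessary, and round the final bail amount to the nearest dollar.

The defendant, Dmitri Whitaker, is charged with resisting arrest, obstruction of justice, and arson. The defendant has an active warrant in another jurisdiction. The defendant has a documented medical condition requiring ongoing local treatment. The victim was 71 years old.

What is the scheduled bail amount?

Base amounts from the schedule: resisting arrest $1,000; obstruction of justice $4,200; arson $367,500.
Stacking rule: use the highest base only. Highest is arson at $367,500. Combined base = $367,500.
Defendant has an active warrant in another jurisdiction (+5%): $367,500 × 1.05 = $385,875.
Documented medical condition requiring ongoing local treatment (−10%): $385,875 × 0.9 = $347,287.50.
Offense involved a victim aged 65 or older (+30%): $347,287.50 × 1.3 = $451,473.75.
Rounded to the nearest dollar: $451,474.

$451,474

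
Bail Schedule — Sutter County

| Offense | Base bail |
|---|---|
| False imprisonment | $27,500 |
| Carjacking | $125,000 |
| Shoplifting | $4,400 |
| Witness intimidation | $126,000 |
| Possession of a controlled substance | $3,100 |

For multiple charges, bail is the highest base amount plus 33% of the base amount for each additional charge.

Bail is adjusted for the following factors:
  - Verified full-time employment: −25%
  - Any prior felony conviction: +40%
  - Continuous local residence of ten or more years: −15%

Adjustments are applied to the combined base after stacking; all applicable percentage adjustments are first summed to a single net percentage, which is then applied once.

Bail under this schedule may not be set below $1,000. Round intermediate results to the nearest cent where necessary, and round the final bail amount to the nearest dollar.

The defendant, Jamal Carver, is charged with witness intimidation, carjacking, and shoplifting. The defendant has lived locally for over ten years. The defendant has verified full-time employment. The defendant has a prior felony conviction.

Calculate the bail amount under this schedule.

Base amounts from the schedule: witness intimidation $126,000; carjacking $125,000; shoplifting $4,400.
Stacking rule: highest base plus 33% of each additional charge. Highest is witness intimidation at $126,000. Additional: $125,000 × 33% = $41,250; $4,400 × 33% = $1,452. Combined base = $126,000 + $42,702 = $168,702.
Net percentage adjustment: −25% +40% −15% = +0%. $168,702 × 1 = $168,702.
$168,702 is at or above the $1,000 minimum.

$168,702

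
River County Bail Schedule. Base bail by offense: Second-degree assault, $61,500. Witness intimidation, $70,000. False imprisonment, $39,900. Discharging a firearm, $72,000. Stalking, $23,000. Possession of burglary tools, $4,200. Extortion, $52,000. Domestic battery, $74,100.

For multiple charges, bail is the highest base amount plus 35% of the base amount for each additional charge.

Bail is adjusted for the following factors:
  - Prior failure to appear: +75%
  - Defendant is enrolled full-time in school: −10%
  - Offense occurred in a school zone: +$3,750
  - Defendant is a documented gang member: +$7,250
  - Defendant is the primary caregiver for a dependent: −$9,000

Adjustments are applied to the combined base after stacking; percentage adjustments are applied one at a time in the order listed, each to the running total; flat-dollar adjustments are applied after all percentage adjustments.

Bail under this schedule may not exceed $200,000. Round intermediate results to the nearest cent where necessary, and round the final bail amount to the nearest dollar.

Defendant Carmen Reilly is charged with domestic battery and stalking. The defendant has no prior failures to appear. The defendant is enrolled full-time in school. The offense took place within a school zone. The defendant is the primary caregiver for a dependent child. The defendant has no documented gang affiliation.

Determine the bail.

Base amounts from the schedule: domestic battery $74,100; stalking $23,000.
Stacking rule: highest base plus 35% of each additional charge. Highest is domestic battery at $74,100. Additional: $23,000 × 35% = $8,050. Combined base = $74,100 + $8,050 = $82,150.
Defendant is enrolled full-time in school (−10%): $82,150 × 0.9 = $73,935.
Offense occurred in a school zone (+$3,750 flat): $73,935 + $3,750 = $77,685.
Defendant is the primary caregiver for a dependent (−$9,000 flat): $77,685 − $9,000 = $68,685.
$68,685 is within the $200,000 maximum.

$68,685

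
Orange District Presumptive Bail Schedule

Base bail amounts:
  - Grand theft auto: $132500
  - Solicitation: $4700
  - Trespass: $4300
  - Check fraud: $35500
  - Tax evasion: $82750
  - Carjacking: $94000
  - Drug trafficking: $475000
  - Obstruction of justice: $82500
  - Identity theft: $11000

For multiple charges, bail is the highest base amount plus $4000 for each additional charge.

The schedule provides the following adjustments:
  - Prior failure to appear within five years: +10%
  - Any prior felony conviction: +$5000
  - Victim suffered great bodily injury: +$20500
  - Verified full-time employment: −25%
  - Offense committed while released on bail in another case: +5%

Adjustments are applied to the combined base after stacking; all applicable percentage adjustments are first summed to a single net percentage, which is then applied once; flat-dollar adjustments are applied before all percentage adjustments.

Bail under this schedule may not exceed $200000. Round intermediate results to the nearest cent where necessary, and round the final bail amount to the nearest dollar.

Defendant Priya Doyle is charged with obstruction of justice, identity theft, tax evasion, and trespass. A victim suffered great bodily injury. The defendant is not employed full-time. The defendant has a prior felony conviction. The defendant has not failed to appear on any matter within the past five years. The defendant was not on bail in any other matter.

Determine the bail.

Base amounts from the schedule: obstruction of justice $82500; identity theft $11000; tax evasion $82750; trespass $4300.
Stacking rule: highest base plus $4000 per additional charge. Highest is tax evasion at $82750; 3 additional charges → +$12000. Combined base = $94750.
Any prior felony conviction (+$5000 flat): $94750 + $5000 = $99750.
Victim suffered great bodily injury (+$20500 flat): $99750 + $20500 = $120250.
$120250 is within the $200000 maximum.

$120250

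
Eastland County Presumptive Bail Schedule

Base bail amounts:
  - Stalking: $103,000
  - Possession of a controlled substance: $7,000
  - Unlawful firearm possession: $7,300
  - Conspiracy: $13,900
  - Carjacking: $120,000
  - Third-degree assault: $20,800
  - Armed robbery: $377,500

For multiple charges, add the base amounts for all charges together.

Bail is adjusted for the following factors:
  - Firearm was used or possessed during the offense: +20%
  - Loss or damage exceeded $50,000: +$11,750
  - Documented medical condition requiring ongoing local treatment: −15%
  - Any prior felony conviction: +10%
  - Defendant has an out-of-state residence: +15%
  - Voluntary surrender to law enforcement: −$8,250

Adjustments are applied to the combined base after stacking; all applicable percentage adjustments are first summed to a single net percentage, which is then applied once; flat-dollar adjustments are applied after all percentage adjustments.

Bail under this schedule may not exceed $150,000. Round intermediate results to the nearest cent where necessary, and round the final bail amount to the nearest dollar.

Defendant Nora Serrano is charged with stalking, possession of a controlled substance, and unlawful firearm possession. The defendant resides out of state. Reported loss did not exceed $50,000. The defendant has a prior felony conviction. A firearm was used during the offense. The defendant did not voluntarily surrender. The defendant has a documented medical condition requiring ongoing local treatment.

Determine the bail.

Base amounts from the schedule: stalking $103,000; possession of a controlled substance $7,000; unlawful firearm possession $7,300.
Stacking rule: sum of all bases. $103,000 + $7,000 + $7,300 = $117,300.
Net percentage adjustment: +20% −15% +10% +15% = +30%. $117,300 × 1.3 = $152,490.
Result $152,490 exceeds the maximum of $150,000; bail is capped at $150,000.

$150,000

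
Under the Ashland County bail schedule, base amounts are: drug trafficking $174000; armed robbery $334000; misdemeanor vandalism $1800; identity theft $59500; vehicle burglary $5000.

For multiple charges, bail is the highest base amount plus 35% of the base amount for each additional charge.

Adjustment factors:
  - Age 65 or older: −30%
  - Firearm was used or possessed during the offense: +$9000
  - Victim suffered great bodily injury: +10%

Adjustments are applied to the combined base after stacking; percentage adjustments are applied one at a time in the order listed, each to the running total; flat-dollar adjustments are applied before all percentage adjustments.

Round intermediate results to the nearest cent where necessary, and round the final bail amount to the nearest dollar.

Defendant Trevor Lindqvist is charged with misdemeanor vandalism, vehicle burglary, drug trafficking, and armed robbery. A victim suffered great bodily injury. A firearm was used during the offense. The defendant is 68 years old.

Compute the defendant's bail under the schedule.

$312836

Base amounts from the schedule: misdemeanor vandalism $1800; vehicle burglary $5000; drug trafficking $174000; armed robbery $334000.
Stacking rule: highest base plus 35% of each additional charge. Highest is armed robbery at $334000. Additional: $1800 × 35% = $630; $5000 × 35% = $1750; $174000 × 35% = $60900. Combined base = $334000 + $63280 = $397280.
Firearm was used or possessed during the offense (+$9000 flat): $397280 + $9000 = $406280.
Age 65 or older (−30%): $406280 × 0.7 = $284396.
Victim suffered great bodily injury (+10%): $284396 × 1.1 = $312835.60.
Rounded to the nearest dollar: $312836.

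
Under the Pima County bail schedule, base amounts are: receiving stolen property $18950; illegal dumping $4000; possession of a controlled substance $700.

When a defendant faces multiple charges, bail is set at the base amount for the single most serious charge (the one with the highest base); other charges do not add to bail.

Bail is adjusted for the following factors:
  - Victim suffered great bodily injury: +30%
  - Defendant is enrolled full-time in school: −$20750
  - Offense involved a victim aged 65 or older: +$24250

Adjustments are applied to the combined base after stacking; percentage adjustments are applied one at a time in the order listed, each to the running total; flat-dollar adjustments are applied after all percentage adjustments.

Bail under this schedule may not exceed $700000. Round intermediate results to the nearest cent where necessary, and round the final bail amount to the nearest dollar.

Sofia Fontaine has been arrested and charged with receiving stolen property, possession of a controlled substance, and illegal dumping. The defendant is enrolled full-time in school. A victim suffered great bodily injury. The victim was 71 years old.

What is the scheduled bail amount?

$28135

Base amounts from the schedule: receiving stolen property $18950; possession of a controlled substance $700; illegal dumping $4000.
Stacking rule: use the highest base only. Highest is receiving stolen property at $18950. Combined base = $18950.
Victim suffered great bodily injury (+30%): $18950 × 1.3 = $24635.
Defendant is enrolled full-time in school (−$20750 flat): $24635 − $20750 = $3885.
Offense involved a victim aged 65 or older (+$24250 flat): $3885 + $24250 = $28135.
$28135 is within the $700000 maximum.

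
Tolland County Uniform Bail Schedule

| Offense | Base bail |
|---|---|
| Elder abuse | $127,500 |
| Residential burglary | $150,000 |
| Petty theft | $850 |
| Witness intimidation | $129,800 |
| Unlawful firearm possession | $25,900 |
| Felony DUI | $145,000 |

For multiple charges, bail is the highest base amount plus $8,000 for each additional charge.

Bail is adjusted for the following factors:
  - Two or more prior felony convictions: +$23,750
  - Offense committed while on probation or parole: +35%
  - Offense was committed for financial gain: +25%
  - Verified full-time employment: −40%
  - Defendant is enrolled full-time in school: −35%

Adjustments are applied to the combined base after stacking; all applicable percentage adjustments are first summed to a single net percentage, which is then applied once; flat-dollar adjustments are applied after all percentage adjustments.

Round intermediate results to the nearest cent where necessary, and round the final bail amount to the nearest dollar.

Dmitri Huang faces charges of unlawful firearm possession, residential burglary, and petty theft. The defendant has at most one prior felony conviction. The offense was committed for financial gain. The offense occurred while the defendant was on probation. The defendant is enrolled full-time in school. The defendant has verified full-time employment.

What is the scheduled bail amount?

$141,100

Base amounts from the schedule: unlawful firearm possession $25,900; residential burglary $150,000; petty theft $850.
Stacking rule: highest base plus $8,000 per additional charge. Highest is residential burglary at $150,000; 2 additional charges → +$16,000. Combined base = $166,000.
Net percentage adjustment: +35% +25% −40% −35% = −15%. $166,000 × 0.85 = $141,100.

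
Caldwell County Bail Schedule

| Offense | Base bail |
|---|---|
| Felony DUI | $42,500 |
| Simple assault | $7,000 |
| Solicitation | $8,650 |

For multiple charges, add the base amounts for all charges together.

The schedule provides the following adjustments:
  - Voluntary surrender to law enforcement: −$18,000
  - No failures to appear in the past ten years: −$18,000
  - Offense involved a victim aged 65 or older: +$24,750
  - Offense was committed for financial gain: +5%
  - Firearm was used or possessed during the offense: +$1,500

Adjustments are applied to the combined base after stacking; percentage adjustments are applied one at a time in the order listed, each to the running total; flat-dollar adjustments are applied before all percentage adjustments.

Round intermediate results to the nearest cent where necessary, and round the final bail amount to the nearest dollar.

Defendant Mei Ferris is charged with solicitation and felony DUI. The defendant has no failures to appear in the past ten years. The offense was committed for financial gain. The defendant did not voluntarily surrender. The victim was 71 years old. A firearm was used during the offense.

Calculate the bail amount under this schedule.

Base amounts from the schedule: solicitation $8,650; felony DUI $42,500.
Stacking rule: sum of all bases. $8,650 + $42,500 = $51,150.
No failures to appear in the past ten years (−$18,000 flat): $51,150 − $18,000 = $33,150.
Offense involved a victim aged 65 or older (+$24,750 flat): $33,150 + $24,750 = $57,900.
Firearm was used or possessed during the offense (+$1,500 flat): $57,900 + $1,500 = $59,400.
Offense was committed for financial gain (+5%): $59,400 × 1.05 = $62,370.

$62,370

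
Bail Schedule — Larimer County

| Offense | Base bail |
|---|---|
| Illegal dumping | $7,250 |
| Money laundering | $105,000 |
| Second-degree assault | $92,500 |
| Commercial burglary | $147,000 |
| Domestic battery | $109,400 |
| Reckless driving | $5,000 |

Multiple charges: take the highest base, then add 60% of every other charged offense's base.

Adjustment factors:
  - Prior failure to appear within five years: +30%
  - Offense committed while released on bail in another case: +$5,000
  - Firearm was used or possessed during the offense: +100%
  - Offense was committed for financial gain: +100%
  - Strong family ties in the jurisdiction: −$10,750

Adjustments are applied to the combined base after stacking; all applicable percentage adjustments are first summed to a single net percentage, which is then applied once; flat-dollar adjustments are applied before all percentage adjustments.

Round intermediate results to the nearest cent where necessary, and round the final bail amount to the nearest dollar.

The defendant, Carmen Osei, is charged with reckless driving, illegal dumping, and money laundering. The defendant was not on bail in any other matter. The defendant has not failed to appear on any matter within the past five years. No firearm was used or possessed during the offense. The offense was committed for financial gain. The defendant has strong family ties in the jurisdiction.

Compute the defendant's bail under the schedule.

Base amounts from the schedule: reckless driving $5,000; illegal dumping $7,250; money laundering $105,000.
Stacking rule: highest base plus 60% of each additional charge. Highest is money laundering at $105,000. Additional: $5,000 × 60% = $3,000; $7,250 × 60% = $4,350. Combined base = $105,000 + $7,350 = $112,350.
Strong family ties in the jurisdiction (−$10,750 flat): $112,350 − $10,750 = $101,600.
Offense was committed for financial gain (+100%): $101,600 × 2 = $203,200.

$203,200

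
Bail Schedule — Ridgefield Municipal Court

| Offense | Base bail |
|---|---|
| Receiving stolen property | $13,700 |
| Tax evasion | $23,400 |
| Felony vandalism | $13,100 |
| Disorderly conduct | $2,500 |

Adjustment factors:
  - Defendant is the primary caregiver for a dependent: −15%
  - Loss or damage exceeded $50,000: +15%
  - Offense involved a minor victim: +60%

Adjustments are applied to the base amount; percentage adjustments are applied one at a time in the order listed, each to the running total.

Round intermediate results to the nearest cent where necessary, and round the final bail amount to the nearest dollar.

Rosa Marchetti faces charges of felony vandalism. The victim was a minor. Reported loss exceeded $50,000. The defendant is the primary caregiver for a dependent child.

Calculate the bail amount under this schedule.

$20,488

Base amounts from the schedule: felony vandalism $13,100.
Single charge. Combined base = $13,100.
Defendant is the primary caregiver for a dependent (−15%): $13,100 × 0.85 = $11,135.
Loss or damage exceeded $50,000 (+15%): $11,135 × 1.15 = $12,805.25.
Offense involved a minor victim (+60%): $12,805.25 × 1.6 = $20,488.40.
Rounded to the nearest dollar: $20,488.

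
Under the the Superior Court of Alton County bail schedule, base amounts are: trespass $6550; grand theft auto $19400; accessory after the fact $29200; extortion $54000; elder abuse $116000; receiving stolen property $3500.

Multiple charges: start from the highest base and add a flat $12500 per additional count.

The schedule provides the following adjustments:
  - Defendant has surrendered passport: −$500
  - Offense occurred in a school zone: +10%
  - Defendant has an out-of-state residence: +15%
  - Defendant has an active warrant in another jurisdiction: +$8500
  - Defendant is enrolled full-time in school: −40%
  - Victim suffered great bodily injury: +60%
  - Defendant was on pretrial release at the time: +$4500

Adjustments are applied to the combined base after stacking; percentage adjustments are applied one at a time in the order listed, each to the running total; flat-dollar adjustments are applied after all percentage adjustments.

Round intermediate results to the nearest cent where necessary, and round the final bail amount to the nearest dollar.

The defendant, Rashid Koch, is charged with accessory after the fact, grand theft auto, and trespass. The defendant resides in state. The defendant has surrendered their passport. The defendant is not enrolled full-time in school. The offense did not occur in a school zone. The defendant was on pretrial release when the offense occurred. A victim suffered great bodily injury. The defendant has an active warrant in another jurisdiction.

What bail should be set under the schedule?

Base amounts from the schedule: accessory after the fact $29200; grand theft auto $19400; trespass $6550.
Stacking rule: highest base plus $12500 per additional charge. Highest is accessory after the fact at $29200; 2 additional charges → +$25000. Combined base = $54200.
Victim suffered great bodily injury (+60%): $54200 × 1.6 = $86720.
Defendant has surrendered passport (−$500 flat): $86720 − $500 = $86220.
Defendant has an active warrant in another jurisdiction (+$8500 flat): $86220 + $8500 = $94720.
Defendant was on pretrial release at the time (+$4500 flat): $94720 + $4500 = $99220.

$99220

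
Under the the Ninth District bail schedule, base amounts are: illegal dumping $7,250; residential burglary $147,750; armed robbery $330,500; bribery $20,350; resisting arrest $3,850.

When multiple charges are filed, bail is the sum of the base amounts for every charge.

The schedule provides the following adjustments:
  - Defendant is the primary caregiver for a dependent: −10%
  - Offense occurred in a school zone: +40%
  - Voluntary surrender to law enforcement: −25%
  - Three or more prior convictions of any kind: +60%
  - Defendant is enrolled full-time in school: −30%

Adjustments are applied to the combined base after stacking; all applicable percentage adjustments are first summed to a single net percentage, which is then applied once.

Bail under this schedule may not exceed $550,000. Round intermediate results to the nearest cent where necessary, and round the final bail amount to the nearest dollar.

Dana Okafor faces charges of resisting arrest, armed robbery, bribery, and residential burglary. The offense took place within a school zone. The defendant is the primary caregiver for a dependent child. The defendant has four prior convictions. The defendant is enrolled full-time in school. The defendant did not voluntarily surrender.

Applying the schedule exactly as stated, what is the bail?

Base amounts from the schedule: resisting arrest $3,850; armed robbery $330,500; bribery $20,350; residential burglary $147,750.
Stacking rule: sum of all bases. $3,850 + $330,500 + $20,350 + $147,750 = $502,450.
Net percentage adjustment: −10% +40% +60% −30% = +60%. $502,450 × 1.6 = $803,920.
Result $803,920 exceeds the maximum of $550,000; bail is capped at $550,000.

$550,000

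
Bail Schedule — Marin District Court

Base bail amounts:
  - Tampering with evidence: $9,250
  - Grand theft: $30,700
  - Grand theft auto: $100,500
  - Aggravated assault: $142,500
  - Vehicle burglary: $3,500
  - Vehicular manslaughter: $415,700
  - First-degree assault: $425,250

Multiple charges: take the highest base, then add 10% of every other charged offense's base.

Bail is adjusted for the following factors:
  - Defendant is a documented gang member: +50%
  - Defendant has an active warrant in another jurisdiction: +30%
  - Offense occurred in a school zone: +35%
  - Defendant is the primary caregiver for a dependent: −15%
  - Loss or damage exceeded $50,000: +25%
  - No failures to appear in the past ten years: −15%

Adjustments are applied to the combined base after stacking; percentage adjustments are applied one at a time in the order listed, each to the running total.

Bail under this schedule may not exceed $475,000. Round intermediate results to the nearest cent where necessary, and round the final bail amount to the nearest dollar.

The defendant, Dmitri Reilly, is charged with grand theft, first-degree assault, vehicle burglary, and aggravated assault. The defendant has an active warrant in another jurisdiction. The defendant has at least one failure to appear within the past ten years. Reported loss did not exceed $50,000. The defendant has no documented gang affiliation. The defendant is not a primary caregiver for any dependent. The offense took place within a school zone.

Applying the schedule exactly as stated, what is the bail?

Base amounts from the schedule: grand theft $30,700; first-degree assault $425,250; vehicle burglary $3,500; aggravated assault $142,500.
Stacking rule: highest base plus 10% of each additional charge. Highest is first-degree assault at $425,250. Additional: $30,700 × 10% = $3,070; $3,500 × 10% = $350; $142,500 × 10% = $14,250. Combined base = $425,250 + $17,670 = $442,920.
Defendant has an active warrant in another jurisdiction (+30%): $442,920 × 1.3 = $575,796.
Offense occurred in a school zone (+35%): $575,796 × 1.35 = $777,324.60.
Result $777,324.60 exceeds the maximum of $475,000; bail is capped at $475,000.

$475,000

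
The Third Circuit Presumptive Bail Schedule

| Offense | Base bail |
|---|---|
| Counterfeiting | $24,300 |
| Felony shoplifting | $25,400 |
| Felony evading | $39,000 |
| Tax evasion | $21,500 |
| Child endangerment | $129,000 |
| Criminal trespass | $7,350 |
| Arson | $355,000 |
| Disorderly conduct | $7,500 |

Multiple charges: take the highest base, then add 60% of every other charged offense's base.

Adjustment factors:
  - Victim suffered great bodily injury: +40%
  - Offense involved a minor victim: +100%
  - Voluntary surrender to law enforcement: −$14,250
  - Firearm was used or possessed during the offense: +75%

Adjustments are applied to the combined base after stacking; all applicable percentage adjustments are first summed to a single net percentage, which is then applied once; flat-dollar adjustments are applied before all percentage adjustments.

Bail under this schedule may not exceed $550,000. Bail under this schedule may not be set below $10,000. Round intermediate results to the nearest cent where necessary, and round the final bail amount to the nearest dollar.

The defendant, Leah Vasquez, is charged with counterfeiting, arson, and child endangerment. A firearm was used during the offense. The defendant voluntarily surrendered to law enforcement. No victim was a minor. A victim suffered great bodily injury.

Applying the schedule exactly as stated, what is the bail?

Base amounts from the schedule: counterfeiting $24,300; arson $355,000; child endangerment $129,000.
Stacking rule: highest base plus 60% of each additional charge. Highest is arson at $355,000. Additional: $24,300 × 60% = $14,580; $129,000 × 60% = $77,400. Combined base = $355,000 + $91,980 = $446,980.
Voluntary surrender to law enforcement (−$14,250 flat): $446,980 − $14,250 = $432,730.
Net percentage adjustment: +40% +75% = +115%. $432,730 × 2.15 = $930,369.50.
Result $930,369.50 exceeds the maximum of $550,000; bail is capped at $550,000.
$550,000 is at or above the $10,000 minimum.

$550,000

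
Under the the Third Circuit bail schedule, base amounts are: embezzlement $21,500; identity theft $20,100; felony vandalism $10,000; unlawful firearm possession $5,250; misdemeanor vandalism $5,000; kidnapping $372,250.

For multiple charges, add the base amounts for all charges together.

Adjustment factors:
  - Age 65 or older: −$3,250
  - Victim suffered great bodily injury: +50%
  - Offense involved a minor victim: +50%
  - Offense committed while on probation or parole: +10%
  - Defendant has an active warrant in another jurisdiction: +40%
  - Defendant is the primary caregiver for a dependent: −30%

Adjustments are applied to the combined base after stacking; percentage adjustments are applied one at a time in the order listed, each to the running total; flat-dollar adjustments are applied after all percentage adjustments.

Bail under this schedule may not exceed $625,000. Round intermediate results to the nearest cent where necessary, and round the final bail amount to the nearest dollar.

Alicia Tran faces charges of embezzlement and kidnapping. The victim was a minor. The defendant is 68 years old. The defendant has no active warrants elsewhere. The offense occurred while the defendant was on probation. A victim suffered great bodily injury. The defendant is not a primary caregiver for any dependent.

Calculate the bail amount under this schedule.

$625,000

Base amounts from the schedule: embezzlement $21,500; kidnapping $372,250.
Stacking rule: sum of all bases. $21,500 + $372,250 = $393,750.
Victim suffered great bodily injury (+50%): $393,750 × 1.5 = $590,625.
Offense involved a minor victim (+50%): $590,625 × 1.5 = $885,937.50.
Offense committed while on probation or parole (+10%): $885,937.50 × 1.1 = $974,531.25.
Age 65 or older (−$3,250 flat): $974,531.25 − $3,250 = $971,281.25.
Result $971,281.25 exceeds the maximum of $625,000; bail is capped at $625,000.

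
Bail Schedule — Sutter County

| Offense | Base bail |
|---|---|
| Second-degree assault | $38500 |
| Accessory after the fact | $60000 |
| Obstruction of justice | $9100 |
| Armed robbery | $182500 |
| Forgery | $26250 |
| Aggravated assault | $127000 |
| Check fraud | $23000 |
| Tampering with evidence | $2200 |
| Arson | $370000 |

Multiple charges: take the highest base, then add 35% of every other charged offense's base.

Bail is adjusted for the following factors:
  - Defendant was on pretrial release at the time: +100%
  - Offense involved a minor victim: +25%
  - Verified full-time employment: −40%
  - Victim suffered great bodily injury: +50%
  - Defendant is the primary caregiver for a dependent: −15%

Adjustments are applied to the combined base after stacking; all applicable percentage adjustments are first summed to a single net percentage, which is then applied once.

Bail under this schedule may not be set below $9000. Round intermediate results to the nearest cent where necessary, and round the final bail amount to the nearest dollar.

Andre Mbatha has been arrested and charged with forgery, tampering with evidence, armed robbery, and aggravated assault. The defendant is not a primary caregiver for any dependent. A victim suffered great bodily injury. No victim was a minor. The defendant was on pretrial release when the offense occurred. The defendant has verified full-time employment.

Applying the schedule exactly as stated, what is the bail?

Base amounts from the schedule: forgery $26250; tampering with evidence $2200; armed robbery $182500; aggravated assault $127000.
Stacking rule: highest base plus 35% of each additional charge. Highest is armed robbery at $182500. Additional: $26250 × 35% = $9187.50; $2200 × 35% = $770; $127000 × 35% = $44450. Combined base = $182500 + $54407.50 = $236907.50.
Net percentage adjustment: +100% −40% +50% = +110%. $236907.50 × 2.1 = $497505.75.
$497505.75 is at or above the $9000 minimum.
Rounded to the nearest dollar: $497506.

$497506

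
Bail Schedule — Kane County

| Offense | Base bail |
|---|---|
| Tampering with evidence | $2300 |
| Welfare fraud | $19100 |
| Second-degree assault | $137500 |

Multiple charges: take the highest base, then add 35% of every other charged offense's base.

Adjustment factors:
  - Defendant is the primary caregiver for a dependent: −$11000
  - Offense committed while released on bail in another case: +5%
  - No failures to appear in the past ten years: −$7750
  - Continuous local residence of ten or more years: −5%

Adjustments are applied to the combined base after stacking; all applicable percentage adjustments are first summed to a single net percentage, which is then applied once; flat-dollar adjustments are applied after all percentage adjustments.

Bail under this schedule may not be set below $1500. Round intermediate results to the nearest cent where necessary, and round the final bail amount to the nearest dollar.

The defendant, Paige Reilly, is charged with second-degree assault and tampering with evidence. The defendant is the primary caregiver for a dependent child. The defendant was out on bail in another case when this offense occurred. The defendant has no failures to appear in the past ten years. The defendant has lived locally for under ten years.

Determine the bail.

Base amounts from the schedule: second-degree assault $137500; tampering with evidence $2300.
Stacking rule: highest base plus 35% of each additional charge. Highest is second-degree assault at $137500. Additional: $2300 × 35% = $805. Combined base = $137500 + $805 = $138305.
Offense committed while released on bail in another case (+5%): $138305 × 1.05 = $145220.25.
Defendant is the primary caregiver for a dependent (−$11000 flat): $145220.25 − $11000 = $134220.25.
No failures to appear in the past ten years (−$7750 flat): $134220.25 − $7750 = $126470.25.
$126470.25 is at or above the $1500 minimum.
Rounded to the nearest dollar: $126470.

$126470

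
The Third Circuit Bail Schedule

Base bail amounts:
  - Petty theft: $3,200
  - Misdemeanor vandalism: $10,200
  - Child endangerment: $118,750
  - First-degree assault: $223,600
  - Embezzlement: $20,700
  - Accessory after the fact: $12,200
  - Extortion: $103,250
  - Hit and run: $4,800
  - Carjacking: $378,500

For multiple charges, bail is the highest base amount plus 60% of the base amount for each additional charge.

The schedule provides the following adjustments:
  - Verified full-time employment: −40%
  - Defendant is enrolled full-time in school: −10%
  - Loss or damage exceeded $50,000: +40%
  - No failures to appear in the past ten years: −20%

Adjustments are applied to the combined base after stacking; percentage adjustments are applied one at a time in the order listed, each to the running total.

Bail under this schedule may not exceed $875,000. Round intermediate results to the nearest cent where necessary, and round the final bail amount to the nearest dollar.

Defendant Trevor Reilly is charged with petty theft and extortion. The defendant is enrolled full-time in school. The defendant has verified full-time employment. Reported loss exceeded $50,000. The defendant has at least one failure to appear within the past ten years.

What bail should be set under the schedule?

$79,509

Base amounts from the schedule: petty theft $3,200; extortion $103,250.
Stacking rule: highest base plus 60% of each additional charge. Highest is extortion at $103,250. Additional: $3,200 × 60% = $1,920. Combined base = $103,250 + $1,920 = $105,170.
Verified full-time employment (−40%): $105,170 × 0.6 = $63,102.
Defendant is enrolled full-time in school (−10%): $63,102 × 0.9 = $56,791.80.
Loss or damage exceeded $50,000 (+40%): $56,791.80 × 1.4 = $79,508.52.
$79,508.52 is within the $875,000 maximum.
Rounded to the nearest dollar: $79,509.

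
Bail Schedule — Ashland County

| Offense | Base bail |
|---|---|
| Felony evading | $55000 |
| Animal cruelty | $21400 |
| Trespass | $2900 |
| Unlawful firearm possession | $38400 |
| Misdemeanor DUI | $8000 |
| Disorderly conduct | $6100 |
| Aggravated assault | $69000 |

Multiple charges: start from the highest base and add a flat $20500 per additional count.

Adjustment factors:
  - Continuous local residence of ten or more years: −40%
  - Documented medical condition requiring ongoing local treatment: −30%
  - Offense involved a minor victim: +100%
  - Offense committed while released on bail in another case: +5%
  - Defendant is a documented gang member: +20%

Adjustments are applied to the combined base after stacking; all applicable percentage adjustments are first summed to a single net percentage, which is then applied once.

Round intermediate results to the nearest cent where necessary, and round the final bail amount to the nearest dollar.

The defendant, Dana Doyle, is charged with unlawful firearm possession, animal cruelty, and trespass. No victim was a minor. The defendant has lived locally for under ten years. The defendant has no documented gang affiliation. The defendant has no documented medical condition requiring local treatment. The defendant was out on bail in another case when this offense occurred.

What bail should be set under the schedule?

$83370

Base amounts from the schedule: unlawful firearm possession $38400; animal cruelty $21400; trespass $2900.
Stacking rule: highest base plus $20500 per additional charge. Highest is unlawful firearm possession at $38400; 2 additional charges → +$41000. Combined base = $79400.
Offense committed while released on bail in another case (+5%): $79400 × 1.05 = $83370.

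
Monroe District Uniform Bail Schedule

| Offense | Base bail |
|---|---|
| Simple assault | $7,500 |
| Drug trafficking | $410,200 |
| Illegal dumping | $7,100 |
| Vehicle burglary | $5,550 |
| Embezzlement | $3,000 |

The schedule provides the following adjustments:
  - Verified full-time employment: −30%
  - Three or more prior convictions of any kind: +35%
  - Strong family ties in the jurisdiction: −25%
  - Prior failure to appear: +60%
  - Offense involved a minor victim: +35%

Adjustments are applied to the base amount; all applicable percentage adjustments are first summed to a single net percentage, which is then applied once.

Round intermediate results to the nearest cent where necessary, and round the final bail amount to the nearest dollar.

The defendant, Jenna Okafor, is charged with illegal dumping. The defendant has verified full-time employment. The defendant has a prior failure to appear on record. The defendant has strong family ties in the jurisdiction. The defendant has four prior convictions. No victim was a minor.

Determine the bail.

$9,940

Base amounts from the schedule: illegal dumping $7,100.
Single charge. Combined base = $7,100.
Net percentage adjustment: −30% +35% −25% +60% = +40%. $7,100 × 1.4 = $9,940.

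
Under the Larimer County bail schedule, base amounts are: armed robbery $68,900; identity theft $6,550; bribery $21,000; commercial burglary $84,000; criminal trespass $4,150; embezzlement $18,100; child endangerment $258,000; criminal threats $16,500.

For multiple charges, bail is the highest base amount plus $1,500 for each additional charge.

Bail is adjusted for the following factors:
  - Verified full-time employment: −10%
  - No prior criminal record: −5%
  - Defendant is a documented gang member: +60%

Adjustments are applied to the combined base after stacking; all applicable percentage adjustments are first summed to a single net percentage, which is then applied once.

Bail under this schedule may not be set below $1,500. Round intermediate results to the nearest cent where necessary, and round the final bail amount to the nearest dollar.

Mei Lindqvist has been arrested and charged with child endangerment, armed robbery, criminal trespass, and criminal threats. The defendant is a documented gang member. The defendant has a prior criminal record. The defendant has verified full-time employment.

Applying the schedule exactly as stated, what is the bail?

Base amounts from the schedule: child endangerment $258,000; armed robbery $68,900; criminal trespass $4,150; criminal threats $16,500.
Stacking rule: highest base plus $1,500 per additional charge. Highest is child endangerment at $258,000; 3 additional charges → +$4,500. Combined base = $262,500.
Net percentage adjustment: −10% +60% = +50%. $262,500 × 1.5 = $393,750.
$393,750 is at or above the $1,500 minimum.

$393,750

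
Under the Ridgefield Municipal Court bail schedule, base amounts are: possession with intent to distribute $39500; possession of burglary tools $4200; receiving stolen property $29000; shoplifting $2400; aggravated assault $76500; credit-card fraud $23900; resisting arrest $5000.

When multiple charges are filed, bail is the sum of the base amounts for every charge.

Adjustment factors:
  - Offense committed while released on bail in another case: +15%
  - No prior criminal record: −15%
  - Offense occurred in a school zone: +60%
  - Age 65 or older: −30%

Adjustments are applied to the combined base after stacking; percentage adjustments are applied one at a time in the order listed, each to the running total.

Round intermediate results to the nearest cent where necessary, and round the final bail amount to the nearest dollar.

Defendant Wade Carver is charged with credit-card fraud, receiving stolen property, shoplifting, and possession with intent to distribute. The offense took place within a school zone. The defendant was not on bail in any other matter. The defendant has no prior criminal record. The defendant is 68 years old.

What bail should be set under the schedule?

$90250

Base amounts from the schedule: credit-card fraud $23900; receiving stolen property $29000; shoplifting $2400; possession with intent to distribute $39500.
Stacking rule: sum of all bases. $23900 + $29000 + $2400 + $39500 = $94800.
No prior criminal record (−15%): $94800 × 0.85 = $80580.
Offense occurred in a school zone (+60%): $80580 × 1.6 = $128928.
Age 65 or older (−30%): $128928 × 0.7 = $90249.60.
Rounded to the nearest dollar: $90250.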